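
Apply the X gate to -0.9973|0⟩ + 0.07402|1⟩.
0.07402|0⟩ - 0.9973|1⟩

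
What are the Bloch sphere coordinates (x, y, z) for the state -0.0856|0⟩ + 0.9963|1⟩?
(-0.1706, 0, -0.9853)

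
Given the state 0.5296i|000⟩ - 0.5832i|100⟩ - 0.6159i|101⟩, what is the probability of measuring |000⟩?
0.2805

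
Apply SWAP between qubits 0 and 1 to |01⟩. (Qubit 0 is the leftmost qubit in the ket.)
|10⟩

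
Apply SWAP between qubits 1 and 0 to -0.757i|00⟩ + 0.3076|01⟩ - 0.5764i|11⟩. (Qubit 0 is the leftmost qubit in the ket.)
-0.757i|00⟩ + 0.3076|10⟩ - 0.5764i|11⟩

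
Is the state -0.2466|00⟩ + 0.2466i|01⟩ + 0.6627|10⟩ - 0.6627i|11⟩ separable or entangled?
Separable

Writing the state as a|00⟩ + b|01⟩ + c|10⟩ + d|11⟩, it is a product state iff ad − bc = 0.
Here (a, b, c, d) = (-0.2466, 0.2466i, 0.6627, -0.6627i): ad − bc = (-0.2466)(-0.6627i) − (0.2466i)(0.6627) = 0, so the state is separable.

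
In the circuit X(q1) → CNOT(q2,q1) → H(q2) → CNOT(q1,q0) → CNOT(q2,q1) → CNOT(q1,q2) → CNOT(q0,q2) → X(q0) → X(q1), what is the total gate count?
9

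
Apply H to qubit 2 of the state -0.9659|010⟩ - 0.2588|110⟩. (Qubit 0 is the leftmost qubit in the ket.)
-0.683|010⟩ - 0.683|011⟩ - 0.183|110⟩ - 0.183|111⟩

H on qubit 2 mixes each pair of kets that differ only in qubit 2: amplitudes (a, b) of (|…0…⟩, |…1…⟩) become ((a + b)/√2, (a − b)/√2). Kets absent from the input have amplitude 0.
(|010⟩, |011⟩): (a, b) = (-0.9659, 0) → (-0.683, -0.683)
(|110⟩, |111⟩): (a, b) = (-0.2588, 0) → (-0.183, -0.183)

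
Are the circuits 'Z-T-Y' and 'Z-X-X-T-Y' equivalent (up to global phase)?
Yes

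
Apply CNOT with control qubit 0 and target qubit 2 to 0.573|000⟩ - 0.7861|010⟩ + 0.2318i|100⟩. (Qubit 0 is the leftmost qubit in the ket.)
0.573|000⟩ - 0.7861|010⟩ + 0.2318i|101⟩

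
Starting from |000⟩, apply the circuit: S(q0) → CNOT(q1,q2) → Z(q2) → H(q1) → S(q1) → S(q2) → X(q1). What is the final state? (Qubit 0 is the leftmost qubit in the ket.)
(1/√2)i|000⟩ + 1/√2|010⟩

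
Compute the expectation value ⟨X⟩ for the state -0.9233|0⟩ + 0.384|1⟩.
-0.7091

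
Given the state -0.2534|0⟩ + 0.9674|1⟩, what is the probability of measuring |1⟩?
0.9359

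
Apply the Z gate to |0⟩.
|0⟩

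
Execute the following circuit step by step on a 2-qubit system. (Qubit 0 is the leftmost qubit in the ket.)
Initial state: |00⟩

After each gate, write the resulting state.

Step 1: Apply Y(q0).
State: i|10⟩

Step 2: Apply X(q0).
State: i|00⟩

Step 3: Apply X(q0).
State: i|10⟩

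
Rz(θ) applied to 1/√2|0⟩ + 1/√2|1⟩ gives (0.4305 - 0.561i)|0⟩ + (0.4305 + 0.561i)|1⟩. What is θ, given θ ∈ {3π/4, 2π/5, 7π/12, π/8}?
7π/12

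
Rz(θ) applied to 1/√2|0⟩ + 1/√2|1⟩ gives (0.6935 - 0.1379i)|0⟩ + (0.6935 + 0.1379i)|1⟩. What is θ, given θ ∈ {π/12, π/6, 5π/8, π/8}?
π/8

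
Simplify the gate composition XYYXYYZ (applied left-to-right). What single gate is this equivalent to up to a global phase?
Z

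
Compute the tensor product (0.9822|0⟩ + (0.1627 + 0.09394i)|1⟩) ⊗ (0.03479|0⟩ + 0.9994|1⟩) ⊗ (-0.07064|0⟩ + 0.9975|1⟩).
-0.002414|000⟩ + 0.03409|001⟩ - 0.06934|010⟩ + 0.9792|011⟩ + (-0.0003998 - 0.0002309i)|100⟩ + (0.005646 + 0.00326i)|101⟩ + (-0.01149 - 0.006632i)|110⟩ + (0.1622 + 0.09365i)|111⟩

amp(|b₁b₂…⟩) = product of the factor amplitudes for bits b₁, b₂, …; only kets whose every factor amplitude is nonzero survive.
|000⟩: (0.9822)(0.03479)(-0.07064) = -0.002414
|001⟩: (0.9822)(0.03479)(0.9975) = 0.03409
|010⟩: (0.9822)(0.9994)(-0.07064) = -0.06934
|011⟩: (0.9822)(0.9994)(0.9975) = 0.9792
|100⟩: (0.1627 + 0.09394i)(0.03479)(-0.07064) = (-0.0003998 - 0.0002309i)
|101⟩: (0.1627 + 0.09394i)(0.03479)(0.9975) = (0.005646 + 0.00326i)
|110⟩: (0.1627 + 0.09394i)(0.9994)(-0.07064) = (-0.01149 - 0.006632i)
|111⟩: (0.1627 + 0.09394i)(0.9994)(0.9975) = (0.1622 + 0.09365i)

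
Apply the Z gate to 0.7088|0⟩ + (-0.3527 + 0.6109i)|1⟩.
0.7088|0⟩ + (0.3527 - 0.6109i)|1⟩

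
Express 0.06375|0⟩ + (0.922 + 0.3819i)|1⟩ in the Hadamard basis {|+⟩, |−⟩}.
(0.697 + 0.27i)|+⟩ + (-0.6069 - 0.27i)|−⟩

With |ψ⟩ = α|0⟩ + β|1⟩, the Hadamard-basis coefficients are ⟨+|ψ⟩ = (α + β)/√2 and ⟨−|ψ⟩ = (α − β)/√2.
Here α = 0.06375, β = (0.922 + 0.3819i): (α + β)/√2 = (0.697 + 0.27i), (α − β)/√2 = (-0.6069 - 0.27i).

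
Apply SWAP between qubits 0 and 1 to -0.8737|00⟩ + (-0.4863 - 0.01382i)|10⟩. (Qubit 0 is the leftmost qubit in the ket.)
-0.8737|00⟩ + (-0.4863 - 0.01382i)|01⟩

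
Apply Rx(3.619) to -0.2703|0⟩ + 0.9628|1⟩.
(0.06391 - 0.9355i)|0⟩ + (-0.2276 + 0.2626i)|1⟩

Rx(3.619) = [[cos(θ/2), −i·sin(θ/2)], [−i·sin(θ/2), cos(θ/2)]]; θ = 3.619, cos(θ/2) ≈ -0.236443, sin(θ/2) ≈ 0.971645.
With a = amp(|0⟩) = -0.2703 and b = amp(|1⟩) = 0.9628:
new amp(|0⟩) = (-0.236443)·a + (-0.971645i)·b = (0.06391 - 0.9355i)
new amp(|1⟩) = (-0.971645i)·a + (-0.236443)·b = (-0.2276 + 0.2626i)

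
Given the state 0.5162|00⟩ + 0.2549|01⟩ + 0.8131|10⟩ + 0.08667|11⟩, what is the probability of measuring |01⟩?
0.06497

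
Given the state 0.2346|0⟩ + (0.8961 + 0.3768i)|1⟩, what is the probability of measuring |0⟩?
0.05504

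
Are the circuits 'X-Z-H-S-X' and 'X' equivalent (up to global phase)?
No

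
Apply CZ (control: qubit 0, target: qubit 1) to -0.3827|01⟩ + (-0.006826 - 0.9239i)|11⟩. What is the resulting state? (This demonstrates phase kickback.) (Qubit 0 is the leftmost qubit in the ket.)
-0.3827|01⟩ + (0.006826 + 0.9239i)|11⟩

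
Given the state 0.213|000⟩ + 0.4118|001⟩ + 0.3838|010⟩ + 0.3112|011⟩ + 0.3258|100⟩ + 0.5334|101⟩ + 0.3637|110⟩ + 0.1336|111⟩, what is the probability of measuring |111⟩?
0.01785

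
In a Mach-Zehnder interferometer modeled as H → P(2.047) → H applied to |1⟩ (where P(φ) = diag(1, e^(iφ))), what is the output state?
(0.7292 - 0.4444i)|0⟩ + (0.2708 + 0.4444i)|1⟩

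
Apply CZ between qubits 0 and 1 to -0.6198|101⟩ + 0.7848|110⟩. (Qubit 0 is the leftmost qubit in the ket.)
-0.6198|101⟩ - 0.7848|110⟩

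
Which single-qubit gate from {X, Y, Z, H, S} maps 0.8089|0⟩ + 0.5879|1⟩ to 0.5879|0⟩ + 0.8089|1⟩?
X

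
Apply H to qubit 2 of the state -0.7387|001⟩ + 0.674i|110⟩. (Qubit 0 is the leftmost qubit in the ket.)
-0.5223|000⟩ + 0.5223|001⟩ + 0.4766i|110⟩ + 0.4766i|111⟩

H on qubit 2 mixes each pair of kets that differ only in qubit 2: amplitudes (a, b) of (|…0…⟩, |…1…⟩) become ((a + b)/√2, (a − b)/√2). Kets absent from the input have amplitude 0.
(|000⟩, |001⟩): (a, b) = (0, -0.7387) → (-0.5223, 0.5223)
(|110⟩, |111⟩): (a, b) = (0.674i, 0) → (0.4766i, 0.4766i)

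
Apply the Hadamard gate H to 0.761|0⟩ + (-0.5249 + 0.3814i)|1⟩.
(0.1669 + 0.2697i)|0⟩ + (0.9093 - 0.2697i)|1⟩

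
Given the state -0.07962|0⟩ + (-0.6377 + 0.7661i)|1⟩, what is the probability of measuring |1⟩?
0.9936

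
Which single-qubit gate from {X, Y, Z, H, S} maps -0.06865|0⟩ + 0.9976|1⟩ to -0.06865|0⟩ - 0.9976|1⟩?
Z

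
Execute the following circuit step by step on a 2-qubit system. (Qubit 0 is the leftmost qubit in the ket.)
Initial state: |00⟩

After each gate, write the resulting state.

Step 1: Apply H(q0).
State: 1/√2|00⟩ + 1/√2|10⟩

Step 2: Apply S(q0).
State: 1/√2|00⟩ + (1/√2)i|10⟩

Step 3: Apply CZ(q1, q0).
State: 1/√2|00⟩ + (1/√2)i|10⟩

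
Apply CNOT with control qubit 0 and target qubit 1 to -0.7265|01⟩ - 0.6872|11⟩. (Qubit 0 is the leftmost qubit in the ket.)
-0.7265|01⟩ - 0.6872|10⟩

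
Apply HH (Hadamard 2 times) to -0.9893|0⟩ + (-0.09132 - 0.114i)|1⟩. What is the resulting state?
-0.9893|0⟩ + (-0.09132 - 0.114i)|1⟩

H² = I, so an even number of Hadamards cancels: H^2 = I and the state is unchanged.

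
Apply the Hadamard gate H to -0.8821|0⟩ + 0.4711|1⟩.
-0.2906|0⟩ - 0.9569|1⟩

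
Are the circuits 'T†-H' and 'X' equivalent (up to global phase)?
No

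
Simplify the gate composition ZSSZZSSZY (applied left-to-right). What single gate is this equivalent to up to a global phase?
Y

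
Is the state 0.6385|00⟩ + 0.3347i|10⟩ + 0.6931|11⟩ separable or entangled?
Entangled

Writing the state as a|00⟩ + b|01⟩ + c|10⟩ + d|11⟩, it is a product state iff ad − bc = 0.
Here (a, b, c, d) = (0.6385, 0, 0.3347i, 0.6931): ad − bc = (0.6385)(0.6931) − (0)(0.3347i) = 0.4425 ≠ 0, so the state is entangled.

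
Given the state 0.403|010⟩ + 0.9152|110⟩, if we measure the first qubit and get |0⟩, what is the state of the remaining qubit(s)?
|10⟩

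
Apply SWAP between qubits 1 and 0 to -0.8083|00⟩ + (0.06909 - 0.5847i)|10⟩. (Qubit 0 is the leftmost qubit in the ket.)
-0.8083|00⟩ + (0.06909 - 0.5847i)|01⟩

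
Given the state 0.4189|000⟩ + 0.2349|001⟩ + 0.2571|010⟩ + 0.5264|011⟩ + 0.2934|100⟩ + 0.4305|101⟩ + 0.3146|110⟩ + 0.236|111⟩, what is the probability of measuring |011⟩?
0.2771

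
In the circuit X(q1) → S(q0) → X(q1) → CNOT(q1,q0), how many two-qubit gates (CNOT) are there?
1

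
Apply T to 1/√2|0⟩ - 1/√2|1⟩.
1/√2|0⟩ + (-1/2 - (1/2)i)|1⟩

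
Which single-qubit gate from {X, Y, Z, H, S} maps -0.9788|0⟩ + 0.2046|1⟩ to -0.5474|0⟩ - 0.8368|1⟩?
H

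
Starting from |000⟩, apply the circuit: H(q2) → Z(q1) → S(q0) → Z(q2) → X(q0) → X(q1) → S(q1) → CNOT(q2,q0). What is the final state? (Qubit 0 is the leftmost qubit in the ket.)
-(1/√2)i|011⟩ + (1/√2)i|110⟩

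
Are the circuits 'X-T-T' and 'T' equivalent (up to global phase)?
No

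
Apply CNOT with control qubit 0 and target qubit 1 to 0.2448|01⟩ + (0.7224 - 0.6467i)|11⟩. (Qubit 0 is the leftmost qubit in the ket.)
0.2448|01⟩ + (0.7224 - 0.6467i)|10⟩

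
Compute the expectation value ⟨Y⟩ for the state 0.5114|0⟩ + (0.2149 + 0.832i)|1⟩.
0.851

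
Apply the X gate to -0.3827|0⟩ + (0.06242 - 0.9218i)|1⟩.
(0.06242 - 0.9218i)|0⟩ - 0.3827|1⟩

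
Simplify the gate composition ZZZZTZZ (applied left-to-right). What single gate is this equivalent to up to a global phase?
T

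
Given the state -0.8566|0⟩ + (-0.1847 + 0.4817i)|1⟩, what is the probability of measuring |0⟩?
0.7338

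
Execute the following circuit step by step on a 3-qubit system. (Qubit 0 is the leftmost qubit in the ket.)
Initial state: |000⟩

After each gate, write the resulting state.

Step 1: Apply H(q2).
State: 1/√2|000⟩ + 1/√2|001⟩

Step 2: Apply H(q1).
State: 1/2|000⟩ + 1/2|001⟩ + 1/2|010⟩ + 1/2|011⟩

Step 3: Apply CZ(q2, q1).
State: 1/2|000⟩ + 1/2|001⟩ + 1/2|010⟩ - 1/2|011⟩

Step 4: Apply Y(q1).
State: -(1/2)i|000⟩ + (1/2)i|001⟩ + (1/2)i|010⟩ + (1/2)i|011⟩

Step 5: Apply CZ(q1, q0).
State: -(1/2)i|000⟩ + (1/2)i|001⟩ + (1/2)i|010⟩ + (1/2)i|011⟩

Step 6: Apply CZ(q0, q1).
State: -(1/2)i|000⟩ + (1/2)i|001⟩ + (1/2)i|010⟩ + (1/2)i|011⟩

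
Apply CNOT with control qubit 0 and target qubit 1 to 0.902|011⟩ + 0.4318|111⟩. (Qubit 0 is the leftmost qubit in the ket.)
0.902|011⟩ + 0.4318|101⟩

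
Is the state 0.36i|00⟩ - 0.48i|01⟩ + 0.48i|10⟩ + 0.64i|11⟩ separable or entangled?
Entangled

Writing the state as a|00⟩ + b|01⟩ + c|10⟩ + d|11⟩, it is a product state iff ad − bc = 0.
Here (a, b, c, d) = (0.36i, -0.48i, 0.48i, 0.64i): ad − bc = (0.36i)(0.64i) − (-0.48i)(0.48i) = -0.4608 ≠ 0, so the state is entangled.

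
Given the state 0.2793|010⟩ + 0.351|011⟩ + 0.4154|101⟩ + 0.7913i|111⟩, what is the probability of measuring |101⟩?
0.1726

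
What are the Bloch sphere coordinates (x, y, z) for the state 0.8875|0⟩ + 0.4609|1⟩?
(0.8181, 0, 0.5752)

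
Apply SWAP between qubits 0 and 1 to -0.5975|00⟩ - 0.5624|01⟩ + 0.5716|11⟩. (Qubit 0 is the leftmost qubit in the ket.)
-0.5975|00⟩ - 0.5624|10⟩ + 0.5716|11⟩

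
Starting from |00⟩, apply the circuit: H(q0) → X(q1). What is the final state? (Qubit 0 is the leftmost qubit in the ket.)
1/√2|01⟩ + 1/√2|11⟩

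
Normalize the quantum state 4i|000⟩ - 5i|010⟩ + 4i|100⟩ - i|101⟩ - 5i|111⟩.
0.4391i|000⟩ - 0.5488i|010⟩ + 0.4391i|100⟩ - 0.1098i|101⟩ - 0.5488i|111⟩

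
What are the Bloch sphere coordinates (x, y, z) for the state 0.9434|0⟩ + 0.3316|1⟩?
(0.6257, 0, 0.78)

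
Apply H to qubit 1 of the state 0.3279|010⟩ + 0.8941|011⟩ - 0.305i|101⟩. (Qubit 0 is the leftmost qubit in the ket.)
0.2319|000⟩ + 0.6322|001⟩ - 0.2319|010⟩ - 0.6322|011⟩ - 0.2157i|101⟩ - 0.2157i|111⟩

H on qubit 1 mixes each pair of kets that differ only in qubit 1: amplitudes (a, b) of (|…0…⟩, |…1…⟩) become ((a + b)/√2, (a − b)/√2). Kets absent from the input have amplitude 0.
(|000⟩, |010⟩): (a, b) = (0, 0.3279) → (0.2319, -0.2319)
(|001⟩, |011⟩): (a, b) = (0, 0.8941) → (0.6322, -0.6322)
(|101⟩, |111⟩): (a, b) = (-0.305i, 0) → (-0.2157i, -0.2157i)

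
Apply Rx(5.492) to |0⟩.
-0.9228|0⟩ - 0.3854i|1⟩

Rx(5.492) = [[cos(θ/2), −i·sin(θ/2)], [−i·sin(θ/2), cos(θ/2)]]; θ = 5.492, cos(θ/2) ≈ -0.922768, sin(θ/2) ≈ 0.385355.
With a = amp(|0⟩) = 1 and b = amp(|1⟩) = 0:
new amp(|0⟩) = (-0.922768)·a + (-0.385355i)·b = -0.9228
new amp(|1⟩) = (-0.385355i)·a + (-0.922768)·b = -0.3854i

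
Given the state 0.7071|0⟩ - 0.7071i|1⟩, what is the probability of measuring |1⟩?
0.5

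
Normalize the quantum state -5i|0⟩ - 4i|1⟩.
-0.7809i|0⟩ - 0.6247i|1⟩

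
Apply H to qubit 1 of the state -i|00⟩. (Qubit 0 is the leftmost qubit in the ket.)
-(1/√2)i|00⟩ - (1/√2)i|01⟩

H on qubit 1 mixes each pair of kets that differ only in qubit 1: amplitudes (a, b) of (|…0…⟩, |…1…⟩) become ((a + b)/√2, (a − b)/√2). Kets absent from the input have amplitude 0.
(|00⟩, |01⟩): (a, b) = (-i, 0) → (-(1/√2)i, -(1/√2)i)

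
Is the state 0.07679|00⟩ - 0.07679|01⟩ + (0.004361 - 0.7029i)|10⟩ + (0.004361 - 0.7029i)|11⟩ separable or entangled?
Entangled

Writing the state as a|00⟩ + b|01⟩ + c|10⟩ + d|11⟩, it is a product state iff ad − bc = 0.
Here (a, b, c, d) = (0.07679, -0.07679, (0.004361 - 0.7029i), (0.004361 - 0.7029i)): ad − bc = (0.07679)(0.004361 - 0.7029i) − (-0.07679)(0.004361 - 0.7029i) = (0.0006698 - 0.108i) ≠ 0, so the state is entangled.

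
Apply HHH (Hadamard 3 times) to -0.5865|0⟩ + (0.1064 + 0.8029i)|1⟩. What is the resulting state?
(-0.3395 + 0.5677i)|0⟩ + (-0.49 - 0.5677i)|1⟩

H² = I, so H^3 = H: a single Hadamard. With (a, b) = (-0.5865, (0.1064 + 0.8029i)), H gives ((a + b)/√2, (a − b)/√2) = ((-0.3395 + 0.5677i), (-0.49 - 0.5677i)).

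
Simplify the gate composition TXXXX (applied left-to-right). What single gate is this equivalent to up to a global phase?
T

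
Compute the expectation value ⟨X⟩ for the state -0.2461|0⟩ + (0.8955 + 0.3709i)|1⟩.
-0.4408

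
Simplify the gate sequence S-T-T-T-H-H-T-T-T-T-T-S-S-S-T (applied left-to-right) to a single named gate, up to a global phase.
T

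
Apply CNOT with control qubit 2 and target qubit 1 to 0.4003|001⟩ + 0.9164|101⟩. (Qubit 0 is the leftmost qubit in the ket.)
0.4003|011⟩ + 0.9164|111⟩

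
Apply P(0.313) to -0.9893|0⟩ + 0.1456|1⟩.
-0.9893|0⟩ + (0.1385 + 0.04483i)|1⟩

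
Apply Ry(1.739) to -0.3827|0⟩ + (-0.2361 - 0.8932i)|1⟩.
(-0.06654 + 0.6824i)|0⟩ + (-0.4447 - 0.5763i)|1⟩

Ry(1.739) = [[cos(θ/2), −sin(θ/2)], [sin(θ/2), cos(θ/2)]]; θ = 1.739, cos(θ/2) ≈ 0.645209, sin(θ/2) ≈ 0.764006.
With a = amp(|0⟩) = -0.3827 and b = amp(|1⟩) = (-0.2361 - 0.8932i):
new amp(|0⟩) = (0.645209)·a + (-0.764006)·b = (-0.06654 + 0.6824i)
new amp(|1⟩) = (0.764006)·a + (0.645209)·b = (-0.4447 - 0.5763i)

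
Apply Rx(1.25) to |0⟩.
0.811|0⟩ - 0.5851i|1⟩

Rx(1.25) = [[cos(θ/2), −i·sin(θ/2)], [−i·sin(θ/2), cos(θ/2)]]; θ = 1.25, cos(θ/2) ≈ 0.810963, sin(θ/2) ≈ 0.585097.
With a = amp(|0⟩) = 1 and b = amp(|1⟩) = 0:
new amp(|0⟩) = (0.810963)·a + (-0.585097i)·b = 0.811
new amp(|1⟩) = (-0.585097i)·a + (0.810963)·b = -0.5851i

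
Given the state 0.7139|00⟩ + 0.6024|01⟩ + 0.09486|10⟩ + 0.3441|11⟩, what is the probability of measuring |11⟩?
0.1184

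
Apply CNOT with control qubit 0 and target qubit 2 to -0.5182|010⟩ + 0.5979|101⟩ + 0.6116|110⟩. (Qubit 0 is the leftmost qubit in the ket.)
-0.5182|010⟩ + 0.5979|100⟩ + 0.6116|111⟩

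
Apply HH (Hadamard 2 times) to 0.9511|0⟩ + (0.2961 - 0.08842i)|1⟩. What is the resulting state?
0.9511|0⟩ + (0.2961 - 0.08842i)|1⟩

H² = I, so an even number of Hadamards cancels: H^2 = I and the state is unchanged.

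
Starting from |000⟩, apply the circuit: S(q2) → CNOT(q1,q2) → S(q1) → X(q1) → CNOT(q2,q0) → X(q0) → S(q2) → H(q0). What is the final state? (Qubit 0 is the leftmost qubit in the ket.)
1/√2|010⟩ - 1/√2|110⟩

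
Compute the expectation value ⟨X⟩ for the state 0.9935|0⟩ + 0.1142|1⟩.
0.2269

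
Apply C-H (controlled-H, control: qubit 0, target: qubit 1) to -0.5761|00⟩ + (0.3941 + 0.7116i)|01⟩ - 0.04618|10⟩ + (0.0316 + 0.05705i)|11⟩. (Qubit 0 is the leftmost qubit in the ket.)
-0.5761|00⟩ + (0.3941 + 0.7116i)|01⟩ + (-0.01031 + 0.04034i)|10⟩ + (-0.055 - 0.04034i)|11⟩

C-H leaves the control-|0⟩ kets |00⟩, |01⟩ unchanged and applies H to qubit 1 on the control-|1⟩ pair (|10⟩, |11⟩).
H = [[1/√2, 1/√2], [1/√2, -1/√2]].
With a = amp(|10⟩) = -0.04618 and b = amp(|11⟩) = (0.0316 + 0.05705i):
new amp(|10⟩) = (1/√2)·a + (1/√2)·b = (-0.01031 + 0.04034i)
new amp(|11⟩) = (1/√2)·a + (-1/√2)·b = (-0.055 - 0.04034i)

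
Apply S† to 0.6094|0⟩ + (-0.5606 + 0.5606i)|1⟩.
0.6094|0⟩ + (0.5606 + 0.5606i)|1⟩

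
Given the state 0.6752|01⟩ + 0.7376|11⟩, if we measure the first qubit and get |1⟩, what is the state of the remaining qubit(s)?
|1⟩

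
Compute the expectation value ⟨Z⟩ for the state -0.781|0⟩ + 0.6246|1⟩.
0.2198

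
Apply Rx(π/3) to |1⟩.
-(1/2)i|0⟩ + 0.866|1⟩

Rx(π/3) = [[cos(θ/2), −i·sin(θ/2)], [−i·sin(θ/2), cos(θ/2)]]; θ = π/3, cos(θ/2) ≈ 0.866025, sin(θ/2) ≈ 0.5.
With a = amp(|0⟩) = 0 and b = amp(|1⟩) = 1:
new amp(|0⟩) = (0.866025)·a + (-0.5i)·b = -(1/2)i
new amp(|1⟩) = (-0.5i)·a + (0.866025)·b = 0.866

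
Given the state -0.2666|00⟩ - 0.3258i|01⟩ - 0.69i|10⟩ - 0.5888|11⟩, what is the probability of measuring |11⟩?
0.3467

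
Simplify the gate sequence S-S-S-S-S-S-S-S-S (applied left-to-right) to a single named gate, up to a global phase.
S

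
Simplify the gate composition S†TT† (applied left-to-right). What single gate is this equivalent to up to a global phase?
S†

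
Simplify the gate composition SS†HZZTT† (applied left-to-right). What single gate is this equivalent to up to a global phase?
H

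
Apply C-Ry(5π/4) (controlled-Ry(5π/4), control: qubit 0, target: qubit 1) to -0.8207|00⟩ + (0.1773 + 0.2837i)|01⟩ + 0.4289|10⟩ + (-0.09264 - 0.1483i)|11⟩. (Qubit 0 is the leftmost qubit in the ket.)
-0.8207|00⟩ + (0.1773 + 0.2837i)|01⟩ + (-0.07854 + 0.137i)|10⟩ + (0.4317 + 0.05675i)|11⟩

C-Ry(5π/4) leaves the control-|0⟩ kets |00⟩, |01⟩ unchanged and applies Ry(5π/4) to qubit 1 on the control-|1⟩ pair (|10⟩, |11⟩).
Ry(5π/4) = [[cos(θ/2), −sin(θ/2)], [sin(θ/2), cos(θ/2)]]; θ = 5π/4, cos(θ/2) ≈ -0.382683, sin(θ/2) ≈ 0.92388.
With a = amp(|10⟩) = 0.4289 and b = amp(|11⟩) = (-0.09264 - 0.1483i):
new amp(|10⟩) = (-0.382683)·a + (-0.92388)·b = (-0.07854 + 0.137i)
new amp(|11⟩) = (0.92388)·a + (-0.382683)·b = (0.4317 + 0.05675i)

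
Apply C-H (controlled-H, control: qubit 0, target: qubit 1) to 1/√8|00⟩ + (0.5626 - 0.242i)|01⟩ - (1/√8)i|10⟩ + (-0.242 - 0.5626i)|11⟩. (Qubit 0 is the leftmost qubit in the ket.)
1/√8|00⟩ + (0.5626 - 0.242i)|01⟩ + (-0.1711 - 0.6478i)|10⟩ + (0.1711 + 0.1478i)|11⟩

C-H leaves the control-|0⟩ kets |00⟩, |01⟩ unchanged and applies H to qubit 1 on the control-|1⟩ pair (|10⟩, |11⟩).
H = [[1/√2, 1/√2], [1/√2, -1/√2]].
With a = amp(|10⟩) = -(1/√8)i and b = amp(|11⟩) = (-0.242 - 0.5626i):
new amp(|10⟩) = (1/√2)·a + (1/√2)·b = (-0.1711 - 0.6478i)
new amp(|11⟩) = (1/√2)·a + (-1/√2)·b = (0.1711 + 0.1478i)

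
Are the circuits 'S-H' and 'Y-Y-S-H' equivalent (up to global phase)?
Yes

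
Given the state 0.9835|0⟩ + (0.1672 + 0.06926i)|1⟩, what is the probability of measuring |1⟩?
0.03275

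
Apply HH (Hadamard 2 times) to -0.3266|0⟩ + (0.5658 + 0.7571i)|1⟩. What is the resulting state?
-0.3266|0⟩ + (0.5658 + 0.7571i)|1⟩

H² = I, so an even number of Hadamards cancels: H^2 = I and the state is unchanged.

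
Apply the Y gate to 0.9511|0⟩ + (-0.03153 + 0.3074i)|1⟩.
(0.3074 + 0.03153i)|0⟩ + 0.9511i|1⟩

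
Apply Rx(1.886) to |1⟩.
-0.8093i|0⟩ + 0.5874|1⟩

Rx(1.886) = [[cos(θ/2), −i·sin(θ/2)], [−i·sin(θ/2), cos(θ/2)]]; θ = 1.886, cos(θ/2) ≈ 0.587363, sin(θ/2) ≈ 0.809324.
With a = amp(|0⟩) = 0 and b = amp(|1⟩) = 1:
new amp(|0⟩) = (0.587363)·a + (-0.809324i)·b = -0.8093i
new amp(|1⟩) = (-0.809324i)·a + (0.587363)·b = 0.5874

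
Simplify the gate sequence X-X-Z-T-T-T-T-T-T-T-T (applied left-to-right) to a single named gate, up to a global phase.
Z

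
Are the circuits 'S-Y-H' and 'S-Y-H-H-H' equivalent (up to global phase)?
Yes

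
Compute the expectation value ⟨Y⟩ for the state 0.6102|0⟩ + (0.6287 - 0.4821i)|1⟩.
-0.5884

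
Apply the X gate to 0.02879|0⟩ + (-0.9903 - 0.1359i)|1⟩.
(-0.9903 - 0.1359i)|0⟩ + 0.02879|1⟩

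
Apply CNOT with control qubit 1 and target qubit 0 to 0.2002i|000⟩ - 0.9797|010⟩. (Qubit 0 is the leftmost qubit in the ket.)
0.2002i|000⟩ - 0.9797|110⟩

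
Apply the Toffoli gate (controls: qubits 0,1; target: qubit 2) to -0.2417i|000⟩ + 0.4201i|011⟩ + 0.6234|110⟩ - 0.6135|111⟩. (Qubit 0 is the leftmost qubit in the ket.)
-0.2417i|000⟩ + 0.4201i|011⟩ - 0.6135|110⟩ + 0.6234|111⟩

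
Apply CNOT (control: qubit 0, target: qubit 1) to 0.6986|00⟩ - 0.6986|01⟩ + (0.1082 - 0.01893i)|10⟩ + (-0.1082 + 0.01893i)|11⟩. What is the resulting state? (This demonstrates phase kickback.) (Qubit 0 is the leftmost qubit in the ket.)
0.6986|00⟩ - 0.6986|01⟩ + (-0.1082 + 0.01893i)|10⟩ + (0.1082 - 0.01893i)|11⟩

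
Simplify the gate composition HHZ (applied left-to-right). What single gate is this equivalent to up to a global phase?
Z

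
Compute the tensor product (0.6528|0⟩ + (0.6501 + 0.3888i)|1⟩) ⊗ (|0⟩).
0.6528|00⟩ + (0.6501 + 0.3888i)|10⟩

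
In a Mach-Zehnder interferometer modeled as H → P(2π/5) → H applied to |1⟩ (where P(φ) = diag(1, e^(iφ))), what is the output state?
(0.3455 - 0.4755i)|0⟩ + (0.6545 + 0.4755i)|1⟩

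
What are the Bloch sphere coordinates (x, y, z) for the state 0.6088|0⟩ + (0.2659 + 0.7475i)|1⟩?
(0.3238, 0.9102, -0.2588)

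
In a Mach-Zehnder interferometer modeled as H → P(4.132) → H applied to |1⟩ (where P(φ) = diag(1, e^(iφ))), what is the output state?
(0.7742 + 0.4181i)|0⟩ + (0.2258 - 0.4181i)|1⟩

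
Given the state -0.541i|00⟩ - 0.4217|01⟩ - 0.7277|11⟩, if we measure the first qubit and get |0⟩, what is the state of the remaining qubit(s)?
-0.7887i|0⟩ - 0.6148|1⟩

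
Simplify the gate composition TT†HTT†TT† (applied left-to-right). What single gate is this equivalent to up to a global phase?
H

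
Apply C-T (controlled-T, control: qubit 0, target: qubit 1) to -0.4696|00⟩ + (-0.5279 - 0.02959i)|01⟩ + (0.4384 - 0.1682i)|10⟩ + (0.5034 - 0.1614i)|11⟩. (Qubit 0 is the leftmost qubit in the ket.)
-0.4696|00⟩ + (-0.5279 - 0.02959i)|01⟩ + (0.4384 - 0.1682i)|10⟩ + (0.4701 + 0.2418i)|11⟩

C-T leaves the control-|0⟩ kets |00⟩, |01⟩ unchanged and applies T to qubit 1 on the control-|1⟩ pair (|10⟩, |11⟩).
T = [[1, 0], [0, (1/√2 + (1/√2)i)]].
With a = amp(|10⟩) = (0.4384 - 0.1682i) and b = amp(|11⟩) = (0.5034 - 0.1614i):
new amp(|10⟩) = (1)·a = (0.4384 - 0.1682i)
new amp(|11⟩) = (1/√2 + (1/√2)i)·b = (0.4701 + 0.2418i)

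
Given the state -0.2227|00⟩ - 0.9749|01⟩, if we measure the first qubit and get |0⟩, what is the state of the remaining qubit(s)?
-0.2227|0⟩ - 0.9749|1⟩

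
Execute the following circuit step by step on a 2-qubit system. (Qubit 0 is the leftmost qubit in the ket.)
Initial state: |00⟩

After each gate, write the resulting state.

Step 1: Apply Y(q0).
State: i|10⟩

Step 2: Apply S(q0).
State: -|10⟩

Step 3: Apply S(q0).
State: -i|10⟩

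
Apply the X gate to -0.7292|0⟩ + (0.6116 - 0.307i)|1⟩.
(0.6116 - 0.307i)|0⟩ - 0.7292|1⟩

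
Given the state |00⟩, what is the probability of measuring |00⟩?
1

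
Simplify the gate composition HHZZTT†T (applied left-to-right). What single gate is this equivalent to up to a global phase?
T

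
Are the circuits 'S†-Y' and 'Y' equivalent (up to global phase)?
No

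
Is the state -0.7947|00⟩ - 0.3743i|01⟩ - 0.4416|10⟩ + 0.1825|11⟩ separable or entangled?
Entangled

Writing the state as a|00⟩ + b|01⟩ + c|10⟩ + d|11⟩, it is a product state iff ad − bc = 0.
Here (a, b, c, d) = (-0.7947, -0.3743i, -0.4416, 0.1825): ad − bc = (-0.7947)(0.1825) − (-0.3743i)(-0.4416) = (-0.145 - 0.1653i) ≠ 0, so the state is entangled.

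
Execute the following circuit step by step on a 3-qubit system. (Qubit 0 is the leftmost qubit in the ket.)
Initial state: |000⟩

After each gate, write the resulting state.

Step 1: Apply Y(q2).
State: i|001⟩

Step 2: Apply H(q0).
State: (1/√2)i|001⟩ + (1/√2)i|101⟩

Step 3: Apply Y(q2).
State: 1/√2|000⟩ + 1/√2|100⟩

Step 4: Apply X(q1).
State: 1/√2|010⟩ + 1/√2|110⟩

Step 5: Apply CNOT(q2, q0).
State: 1/√2|010⟩ + 1/√2|110⟩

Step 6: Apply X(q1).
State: 1/√2|000⟩ + 1/√2|100⟩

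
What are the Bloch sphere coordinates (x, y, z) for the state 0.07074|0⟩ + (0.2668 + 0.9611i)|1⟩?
(0.03775, 0.136, -0.9899)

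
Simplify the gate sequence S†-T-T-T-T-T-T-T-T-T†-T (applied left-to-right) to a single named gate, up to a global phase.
S†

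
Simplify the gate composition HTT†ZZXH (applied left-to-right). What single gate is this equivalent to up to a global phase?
Z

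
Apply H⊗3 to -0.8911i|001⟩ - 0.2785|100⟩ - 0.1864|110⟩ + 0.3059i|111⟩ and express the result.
(-0.1644 - 0.2069i)|000⟩ + (-0.1644 + 0.2069i)|001⟩ + (-0.03256 - 0.4232i)|010⟩ + (-0.03256 + 0.4232i)|011⟩ + (0.1644 - 0.4232i)|100⟩ + (0.1644 + 0.4232i)|101⟩ + (0.03256 - 0.2069i)|110⟩ + (0.03256 + 0.2069i)|111⟩

H⊗3 gives amp(|y⟩) = (1/2√2) Σ_x (−1)^(x·y) amp(|x⟩), where x·y is the number of positions in which both x and y have a 1.
|000⟩: (-0.8911i - 0.2785 - 0.1864 + 0.3059i)/(2√2) = (-0.1644 - 0.2069i)
|001⟩: (0.8911i - 0.2785 - 0.1864 - 0.3059i)/(2√2) = (-0.1644 + 0.2069i)
|010⟩: (-0.8911i - 0.2785 + 0.1864 - 0.3059i)/(2√2) = (-0.03256 - 0.4232i)
|011⟩: (0.8911i - 0.2785 + 0.1864 + 0.3059i)/(2√2) = (-0.03256 + 0.4232i)
|100⟩: (-0.8911i + 0.2785 + 0.1864 - 0.3059i)/(2√2) = (0.1644 - 0.4232i)
|101⟩: (0.8911i + 0.2785 + 0.1864 + 0.3059i)/(2√2) = (0.1644 + 0.4232i)
|110⟩: (-0.8911i + 0.2785 - 0.1864 + 0.3059i)/(2√2) = (0.03256 - 0.2069i)
|111⟩: (0.8911i + 0.2785 - 0.1864 - 0.3059i)/(2√2) = (0.03256 + 0.2069i)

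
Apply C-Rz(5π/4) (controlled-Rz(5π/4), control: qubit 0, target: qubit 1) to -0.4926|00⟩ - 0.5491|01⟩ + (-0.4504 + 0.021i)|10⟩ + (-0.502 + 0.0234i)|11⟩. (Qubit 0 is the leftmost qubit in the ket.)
-0.4926|00⟩ - 0.5491|01⟩ + (0.1918 + 0.4081i)|10⟩ + (0.1705 - 0.4727i)|11⟩

C-Rz(5π/4) leaves the control-|0⟩ kets |00⟩, |01⟩ unchanged and applies Rz(5π/4) to qubit 1 on the control-|1⟩ pair (|10⟩, |11⟩).
Rz(5π/4) = [[e^(−iθ/2), 0], [0, e^(iθ/2)]] with e^(±iθ/2) = cos(θ/2) ± i·sin(θ/2); θ = 5π/4, cos(θ/2) ≈ -0.382683, sin(θ/2) ≈ 0.92388.
With a = amp(|10⟩) = (-0.4504 + 0.021i) and b = amp(|11⟩) = (-0.502 + 0.0234i):
new amp(|10⟩) = (-0.382683 - 0.92388i)·a = (0.1918 + 0.4081i)
new amp(|11⟩) = (-0.382683 + 0.92388i)·b = (0.1705 - 0.4727i)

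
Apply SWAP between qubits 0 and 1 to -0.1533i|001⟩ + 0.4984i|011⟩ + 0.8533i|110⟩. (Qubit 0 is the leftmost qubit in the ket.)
-0.1533i|001⟩ + 0.4984i|101⟩ + 0.8533i|110⟩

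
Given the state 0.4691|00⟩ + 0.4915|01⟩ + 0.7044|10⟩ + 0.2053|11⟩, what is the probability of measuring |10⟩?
0.4962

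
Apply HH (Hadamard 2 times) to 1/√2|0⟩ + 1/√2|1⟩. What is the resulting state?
1/√2|0⟩ + 1/√2|1⟩

H² = I, so an even number of Hadamards cancels: H^2 = I and the state is unchanged.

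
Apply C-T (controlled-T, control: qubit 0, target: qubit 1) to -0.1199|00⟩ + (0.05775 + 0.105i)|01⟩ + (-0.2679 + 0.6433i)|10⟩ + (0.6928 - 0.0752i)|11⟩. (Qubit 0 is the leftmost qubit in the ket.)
-0.1199|00⟩ + (0.05775 + 0.105i)|01⟩ + (-0.2679 + 0.6433i)|10⟩ + (0.5431 + 0.4367i)|11⟩

C-T leaves the control-|0⟩ kets |00⟩, |01⟩ unchanged and applies T to qubit 1 on the control-|1⟩ pair (|10⟩, |11⟩).
T = [[1, 0], [0, (1/√2 + (1/√2)i)]].
With a = amp(|10⟩) = (-0.2679 + 0.6433i) and b = amp(|11⟩) = (0.6928 - 0.0752i):
new amp(|10⟩) = (1)·a = (-0.2679 + 0.6433i)
new amp(|11⟩) = (1/√2 + (1/√2)i)·b = (0.5431 + 0.4367i)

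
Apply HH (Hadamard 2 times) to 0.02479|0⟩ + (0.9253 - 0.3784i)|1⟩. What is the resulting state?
0.02479|0⟩ + (0.9253 - 0.3784i)|1⟩

H² = I, so an even number of Hadamards cancels: H^2 = I and the state is unchanged.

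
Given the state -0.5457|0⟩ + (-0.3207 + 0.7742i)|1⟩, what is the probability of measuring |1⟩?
0.7022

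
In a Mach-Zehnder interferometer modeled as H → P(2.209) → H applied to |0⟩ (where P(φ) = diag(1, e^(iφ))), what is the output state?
(0.2021 + 0.4016i)|0⟩ + (0.7979 - 0.4016i)|1⟩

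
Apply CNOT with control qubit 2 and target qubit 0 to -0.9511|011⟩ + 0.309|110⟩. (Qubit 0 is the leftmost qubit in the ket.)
0.309|110⟩ - 0.9511|111⟩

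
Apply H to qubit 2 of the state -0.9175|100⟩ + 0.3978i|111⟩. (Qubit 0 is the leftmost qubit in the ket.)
-0.6488|100⟩ - 0.6488|101⟩ + 0.2813i|110⟩ - 0.2813i|111⟩

H on qubit 2 mixes each pair of kets that differ only in qubit 2: amplitudes (a, b) of (|…0…⟩, |…1…⟩) become ((a + b)/√2, (a − b)/√2). Kets absent from the input have amplitude 0.
(|100⟩, |101⟩): (a, b) = (-0.9175, 0) → (-0.6488, -0.6488)
(|110⟩, |111⟩): (a, b) = (0, 0.3978i) → (0.2813i, -0.2813i)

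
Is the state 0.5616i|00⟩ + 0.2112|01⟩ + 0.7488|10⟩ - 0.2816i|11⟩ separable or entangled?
Separable

Writing the state as a|00⟩ + b|01⟩ + c|10⟩ + d|11⟩, it is a product state iff ad − bc = 0.
Here (a, b, c, d) = (0.5616i, 0.2112, 0.7488, -0.2816i): ad − bc = (0.5616i)(-0.2816i) − (0.2112)(0.7488) = 0, so the state is separable.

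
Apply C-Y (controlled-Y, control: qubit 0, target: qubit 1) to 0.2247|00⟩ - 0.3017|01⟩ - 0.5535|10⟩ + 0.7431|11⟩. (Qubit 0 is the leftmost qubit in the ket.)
0.2247|00⟩ - 0.3017|01⟩ - 0.7431i|10⟩ - 0.5535i|11⟩

C-Y leaves the control-|0⟩ kets |00⟩, |01⟩ unchanged and applies Y to qubit 1 on the control-|1⟩ pair (|10⟩, |11⟩).
Y = [[0, -i], [i, 0]].
With a = amp(|10⟩) = -0.5535 and b = amp(|11⟩) = 0.7431:
new amp(|10⟩) = (-i)·b = -0.7431i
new amp(|11⟩) = (i)·a = -0.5535i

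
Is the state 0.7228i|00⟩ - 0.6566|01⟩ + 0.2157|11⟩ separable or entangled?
Entangled

Writing the state as a|00⟩ + b|01⟩ + c|10⟩ + d|11⟩, it is a product state iff ad − bc = 0.
Here (a, b, c, d) = (0.7228i, -0.6566, 0, 0.2157): ad − bc = (0.7228i)(0.2157) − (-0.6566)(0) = 0.1559i ≠ 0, so the state is entangled.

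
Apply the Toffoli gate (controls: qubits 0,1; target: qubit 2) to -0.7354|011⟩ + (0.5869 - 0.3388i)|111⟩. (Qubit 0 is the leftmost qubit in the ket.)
-0.7354|011⟩ + (0.5869 - 0.3388i)|110⟩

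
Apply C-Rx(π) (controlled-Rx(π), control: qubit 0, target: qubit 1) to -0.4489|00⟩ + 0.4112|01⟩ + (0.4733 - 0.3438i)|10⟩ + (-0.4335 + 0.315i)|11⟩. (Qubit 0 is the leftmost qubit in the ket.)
-0.4489|00⟩ + 0.4112|01⟩ + (0.315 + 0.4335i)|10⟩ + (-0.3438 - 0.4733i)|11⟩

C-Rx(π) leaves the control-|0⟩ kets |00⟩, |01⟩ unchanged and applies Rx(π) to qubit 1 on the control-|1⟩ pair (|10⟩, |11⟩).
Rx(π) = [[cos(θ/2), −i·sin(θ/2)], [−i·sin(θ/2), cos(θ/2)]]; θ = π, cos(θ/2) ≈ 0, sin(θ/2) ≈ 1.
With a = amp(|10⟩) = (0.4733 - 0.3438i) and b = amp(|11⟩) = (-0.4335 + 0.315i):
new amp(|10⟩) = (-i)·b = (0.315 + 0.4335i)
new amp(|11⟩) = (-i)·a = (-0.3438 - 0.4733i)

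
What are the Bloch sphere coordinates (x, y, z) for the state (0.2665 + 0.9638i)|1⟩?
(0, 0, -0.9999)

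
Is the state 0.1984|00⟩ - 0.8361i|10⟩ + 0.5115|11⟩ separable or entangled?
Entangled

Writing the state as a|00⟩ + b|01⟩ + c|10⟩ + d|11⟩, it is a product state iff ad − bc = 0.
Here (a, b, c, d) = (0.1984, 0, -0.8361i, 0.5115): ad − bc = (0.1984)(0.5115) − (0)(-0.8361i) = 0.1015 ≠ 0, so the state is entangled.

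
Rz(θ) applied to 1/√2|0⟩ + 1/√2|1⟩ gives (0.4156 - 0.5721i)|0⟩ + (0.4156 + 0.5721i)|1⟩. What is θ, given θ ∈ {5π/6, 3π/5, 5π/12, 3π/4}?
3π/5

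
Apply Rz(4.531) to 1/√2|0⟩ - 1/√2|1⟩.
(-0.4527 - 0.5432i)|0⟩ + (0.4527 - 0.5432i)|1⟩

Rz(4.531) = [[e^(−iθ/2), 0], [0, e^(iθ/2)]] with e^(±iθ/2) = cos(θ/2) ± i·sin(θ/2); θ = 4.531, cos(θ/2) ≈ -0.640158, sin(θ/2) ≈ 0.768243.
With a = amp(|0⟩) = 1/√2 and b = amp(|1⟩) = -1/√2:
new amp(|0⟩) = (-0.640158 - 0.768243i)·a = (-0.4527 - 0.5432i)
new amp(|1⟩) = (-0.640158 + 0.768243i)·b = (0.4527 - 0.5432i)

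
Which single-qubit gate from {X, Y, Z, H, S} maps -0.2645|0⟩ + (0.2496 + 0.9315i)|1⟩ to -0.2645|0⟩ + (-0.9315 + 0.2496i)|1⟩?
S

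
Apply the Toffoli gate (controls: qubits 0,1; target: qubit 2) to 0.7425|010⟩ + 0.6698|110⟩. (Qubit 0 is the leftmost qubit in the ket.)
0.7425|010⟩ + 0.6698|111⟩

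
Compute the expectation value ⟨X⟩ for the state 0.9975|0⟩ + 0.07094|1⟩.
0.1415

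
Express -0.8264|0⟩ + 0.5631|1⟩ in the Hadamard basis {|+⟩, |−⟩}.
-0.1862|+⟩ - 0.9825|−⟩

With |ψ⟩ = α|0⟩ + β|1⟩, the Hadamard-basis coefficients are ⟨+|ψ⟩ = (α + β)/√2 and ⟨−|ψ⟩ = (α − β)/√2.
Here α = -0.8264, β = 0.5631: (α + β)/√2 = -0.1862, (α − β)/√2 = -0.9825.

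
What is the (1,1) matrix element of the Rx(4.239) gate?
-0.5216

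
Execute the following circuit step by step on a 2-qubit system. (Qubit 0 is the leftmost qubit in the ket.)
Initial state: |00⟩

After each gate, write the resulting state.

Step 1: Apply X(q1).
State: |01⟩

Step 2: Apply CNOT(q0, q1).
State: |01⟩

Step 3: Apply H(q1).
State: 1/√2|00⟩ - 1/√2|01⟩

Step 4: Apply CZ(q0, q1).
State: 1/√2|00⟩ - 1/√2|01⟩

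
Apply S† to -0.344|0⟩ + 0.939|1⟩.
-0.344|0⟩ - 0.939i|1⟩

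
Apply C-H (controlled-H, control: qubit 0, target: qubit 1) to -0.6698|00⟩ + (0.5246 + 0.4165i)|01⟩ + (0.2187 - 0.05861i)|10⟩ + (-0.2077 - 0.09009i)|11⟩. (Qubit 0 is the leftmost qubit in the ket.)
-0.6698|00⟩ + (0.5246 + 0.4165i)|01⟩ + (0.007778 - 0.1051i)|10⟩ + (0.3015 + 0.02226i)|11⟩

C-H leaves the control-|0⟩ kets |00⟩, |01⟩ unchanged and applies H to qubit 1 on the control-|1⟩ pair (|10⟩, |11⟩).
H = [[1/√2, 1/√2], [1/√2, -1/√2]].
With a = amp(|10⟩) = (0.2187 - 0.05861i) and b = amp(|11⟩) = (-0.2077 - 0.09009i):
new amp(|10⟩) = (1/√2)·a + (1/√2)·b = (0.007778 - 0.1051i)
new amp(|11⟩) = (1/√2)·a + (-1/√2)·b = (0.3015 + 0.02226i)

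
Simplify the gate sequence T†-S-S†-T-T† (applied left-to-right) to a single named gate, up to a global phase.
T†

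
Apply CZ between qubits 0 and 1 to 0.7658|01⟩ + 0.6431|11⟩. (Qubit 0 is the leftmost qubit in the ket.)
0.7658|01⟩ - 0.6431|11⟩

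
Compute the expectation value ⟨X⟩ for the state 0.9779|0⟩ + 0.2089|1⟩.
0.4086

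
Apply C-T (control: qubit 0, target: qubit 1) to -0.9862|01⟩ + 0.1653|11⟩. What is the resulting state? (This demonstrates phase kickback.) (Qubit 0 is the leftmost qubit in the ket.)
-0.9862|01⟩ + (0.1169 + 0.1169i)|11⟩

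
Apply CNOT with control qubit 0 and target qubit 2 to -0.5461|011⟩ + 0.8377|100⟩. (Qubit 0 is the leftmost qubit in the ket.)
-0.5461|011⟩ + 0.8377|101⟩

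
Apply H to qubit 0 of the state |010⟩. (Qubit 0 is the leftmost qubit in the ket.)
1/√2|010⟩ + 1/√2|110⟩

H on qubit 0 mixes each pair of kets that differ only in qubit 0: amplitudes (a, b) of (|…0…⟩, |…1…⟩) become ((a + b)/√2, (a − b)/√2). Kets absent from the input have amplitude 0.
(|010⟩, |110⟩): (a, b) = (1, 0) → (1/√2, 1/√2)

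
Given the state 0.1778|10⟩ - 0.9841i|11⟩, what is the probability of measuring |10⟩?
0.03161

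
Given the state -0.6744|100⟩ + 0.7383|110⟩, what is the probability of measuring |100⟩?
0.4548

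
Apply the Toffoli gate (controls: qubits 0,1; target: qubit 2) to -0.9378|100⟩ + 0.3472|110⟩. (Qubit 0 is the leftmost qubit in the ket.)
-0.9378|100⟩ + 0.3472|111⟩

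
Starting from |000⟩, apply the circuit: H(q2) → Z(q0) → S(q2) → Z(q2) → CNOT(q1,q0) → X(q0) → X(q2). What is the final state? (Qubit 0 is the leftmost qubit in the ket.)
-(1/√2)i|100⟩ + 1/√2|101⟩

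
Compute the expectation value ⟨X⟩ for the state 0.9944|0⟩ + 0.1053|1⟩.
0.2094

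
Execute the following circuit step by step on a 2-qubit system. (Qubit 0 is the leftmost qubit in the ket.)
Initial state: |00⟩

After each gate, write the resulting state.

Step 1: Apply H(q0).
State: 1/√2|00⟩ + 1/√2|10⟩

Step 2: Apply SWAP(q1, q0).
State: 1/√2|00⟩ + 1/√2|01⟩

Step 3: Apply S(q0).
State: 1/√2|00⟩ + 1/√2|01⟩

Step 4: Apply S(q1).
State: 1/√2|00⟩ + (1/√2)i|01⟩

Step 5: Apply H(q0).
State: 1/2|00⟩ + (1/2)i|01⟩ + 1/2|10⟩ + (1/2)i|11⟩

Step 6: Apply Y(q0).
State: -(1/2)i|00⟩ + 1/2|01⟩ + (1/2)i|10⟩ - 1/2|11⟩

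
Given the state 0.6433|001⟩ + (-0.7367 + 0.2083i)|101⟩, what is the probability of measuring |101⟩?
0.5861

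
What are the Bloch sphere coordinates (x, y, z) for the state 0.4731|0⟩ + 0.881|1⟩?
(0.8336, 0, -0.5523)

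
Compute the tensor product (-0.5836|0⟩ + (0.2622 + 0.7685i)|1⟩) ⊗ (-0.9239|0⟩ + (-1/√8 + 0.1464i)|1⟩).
0.5392|00⟩ + (0.2063 - 0.08544i)|01⟩ + (-0.2422 - 0.71i)|10⟩ + (-0.2052 - 0.2333i)|11⟩

amp(|b₁b₂…⟩) = product of the factor amplitudes for bits b₁, b₂, …; only kets whose every factor amplitude is nonzero survive.
|00⟩: (-0.5836)(-0.9239) = 0.5392
|01⟩: (-0.5836)(-1/√8 + 0.1464i) = (0.2063 - 0.08544i)
|10⟩: (0.2622 + 0.7685i)(-0.9239) = (-0.2422 - 0.71i)
|11⟩: (0.2622 + 0.7685i)(-1/√8 + 0.1464i) = (-0.2052 - 0.2333i)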